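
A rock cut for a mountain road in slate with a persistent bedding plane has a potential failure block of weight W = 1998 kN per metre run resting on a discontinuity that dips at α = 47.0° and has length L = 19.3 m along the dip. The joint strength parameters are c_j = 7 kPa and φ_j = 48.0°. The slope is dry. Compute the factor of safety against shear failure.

FS = 1.13

Resolving the block weight along and normal to the plane and applying the Mohr–Coulomb strength on the joint:
N' = W cosα = 1998·cos47.0° = 1362.6 kN/m
Driving force T = W sinα = 1998·sin47.0° = 1461.2 kN/m
Resisting force R = c_j·L + N'·tanφ_j = 7·19.3 + 1362.6·tan48.0° = 135.1 + 1513.4 = 1648.5 kN/m
FS = R / T = 1648.5 / 1461.2 = 1.128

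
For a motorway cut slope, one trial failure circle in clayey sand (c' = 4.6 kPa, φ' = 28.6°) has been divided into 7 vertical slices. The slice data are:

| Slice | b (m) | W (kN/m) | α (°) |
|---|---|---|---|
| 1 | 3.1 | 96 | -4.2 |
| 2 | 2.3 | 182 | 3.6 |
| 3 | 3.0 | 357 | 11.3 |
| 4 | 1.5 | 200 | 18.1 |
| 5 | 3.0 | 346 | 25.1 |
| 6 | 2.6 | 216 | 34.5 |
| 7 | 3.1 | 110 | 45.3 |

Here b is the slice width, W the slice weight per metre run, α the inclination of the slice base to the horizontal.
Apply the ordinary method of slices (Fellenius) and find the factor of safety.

FS = 1.76

Ordinary method of slices: FS = Σ[c'·Δl_i + (W_i cosα_i)·tanφ'] / Σ W_i sinα_i, with Δl_i = b_i / cosα_i.
Slice 1: Δl = 3.1/cos(-4.2°) = 3.108 m; N'_1 = 96·cos(-4.2°) = 95.7; c'Δl = 14.30; W sinα = -7.0
Slice 2: Δl = 2.3/cos3.6° = 2.305 m; N'_2 = 182·cos3.6° = 181.6; c'Δl = 10.60; W sinα = 11.4
Slice 3: Δl = 3.0/cos11.3° = 3.059 m; N'_3 = 357·cos11.3° = 350.1; c'Δl = 14.07; W sinα = 70.0
Slice 4: Δl = 1.5/cos18.1° = 1.578 m; N'_4 = 200·cos18.1° = 190.1; c'Δl = 7.26; W sinα = 62.1
Slice 5: Δl = 3.0/cos25.1° = 3.313 m; N'_5 = 346·cos25.1° = 313.3; c'Δl = 15.24; W sinα = 146.8
Slice 6: Δl = 2.6/cos34.5° = 3.155 m; N'_6 = 216·cos34.5° = 178.0; c'Δl = 14.51; W sinα = 122.3
Slice 7: Δl = 3.1/cos45.3° = 4.407 m; N'_7 = 110·cos45.3° = 77.4; c'Δl = 20.27; W sinα = 78.2
Σc'Δl = 96.3 kN/m; ΣN' = 1386.3 kN/m; ΣW sinα = 483.8 kN/m
Resisting = 96.3 + 1386.3·tan28.6° = 96.3 + 755.8 = 852.1 kN/m
FS = 852.1 / 483.8 = 1.761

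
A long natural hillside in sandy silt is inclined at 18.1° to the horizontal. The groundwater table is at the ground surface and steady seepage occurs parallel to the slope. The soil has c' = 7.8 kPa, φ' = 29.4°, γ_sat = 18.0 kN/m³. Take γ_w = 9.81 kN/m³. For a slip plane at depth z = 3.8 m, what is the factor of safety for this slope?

FS = 1.17

With seepage parallel to the slope and the water table at the surface, the effective normal stress on the slip plane uses the buoyant unit weight γ' = γ_sat − γ_w while the driving shear stress uses γ_sat:
FS = [c' + γ' z cos²β tanφ'] / [γ_sat z sinβ cosβ]
γ' = 18.0 − 9.81 = 8.19 kN/m³
Numerator = 7.8 + 8.19·3.8·cos²18.1°·tan29.4° = 7.8 + 8.19·3.8·0.9035·0.5635 = 23.644 kPa
Denominator = 18.0·3.8·sin18.1°·cos18.1° = 18.0·3.8·0.3107·0.9505 = 20.199 kPa
FS = 23.644 / 20.199 = 1.171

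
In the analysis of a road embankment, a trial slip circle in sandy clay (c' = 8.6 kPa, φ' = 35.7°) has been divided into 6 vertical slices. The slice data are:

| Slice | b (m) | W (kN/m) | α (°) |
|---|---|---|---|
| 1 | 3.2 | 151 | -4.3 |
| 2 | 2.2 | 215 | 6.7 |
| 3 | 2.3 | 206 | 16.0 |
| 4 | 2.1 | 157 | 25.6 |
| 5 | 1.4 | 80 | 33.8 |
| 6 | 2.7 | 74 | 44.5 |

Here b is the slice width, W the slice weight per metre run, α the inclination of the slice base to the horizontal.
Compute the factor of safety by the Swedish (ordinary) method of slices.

Ordinary method of slices: FS = Σ[c'·Δl_i + (W_i cosα_i)·tanφ'] / Σ W_i sinα_i, with Δl_i = b_i / cosα_i.
Slice 1: Δl = 3.2/cos(-4.3°) = 3.209 m; N'_1 = 151·cos(-4.3°) = 150.6; c'Δl = 27.60; W sinα = -11.3
Slice 2: Δl = 2.2/cos6.7° = 2.215 m; N'_2 = 215·cos6.7° = 213.5; c'Δl = 19.05; W sinα = 25.1
Slice 3: Δl = 2.3/cos16.0° = 2.393 m; N'_3 = 206·cos16.0° = 198.0; c'Δl = 20.58; W sinα = 56.8
Slice 4: Δl = 2.1/cos25.6° = 2.329 m; N'_4 = 157·cos25.6° = 141.6; c'Δl = 20.03; W sinα = 67.8
Slice 5: Δl = 1.4/cos33.8° = 1.685 m; N'_5 = 80·cos33.8° = 66.5; c'Δl = 14.49; W sinα = 44.5
Slice 6: Δl = 2.7/cos44.5° = 3.785 m; N'_6 = 74·cos44.5° = 52.8; c'Δl = 32.56; W sinα = 51.9
Σc'Δl = 134.3 kN/m; ΣN' = 823.0 kN/m; ΣW sinα = 234.8 kN/m
Resisting = 134.3 + 823.0·tan35.7° = 134.3 + 591.4 = 725.7 kN/m
FS = 725.7 / 234.8 = 3.091

FS = 3.09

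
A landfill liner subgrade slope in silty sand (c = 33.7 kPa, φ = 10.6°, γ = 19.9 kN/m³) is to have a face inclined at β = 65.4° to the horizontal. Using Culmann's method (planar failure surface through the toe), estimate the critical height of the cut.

H_c = 14.29 m

Culmann's analysis gives the critical failure plane at α_cr = (β + φ)/2 = (65.4 + 10.6)/2 = 38.0°, and the critical height
H_c = (4c/γ) · sinβ cosφ / [1 − cos(β − φ)]
    = (4·33.7/19.9) · sin65.4°·cos10.6° / [1 − cos(54.8°)]
    = 6.774 · 0.9092·0.9829 / [1 − 0.5764]
    = 6.774 · 0.8937 / 0.4236
    = 14.29 m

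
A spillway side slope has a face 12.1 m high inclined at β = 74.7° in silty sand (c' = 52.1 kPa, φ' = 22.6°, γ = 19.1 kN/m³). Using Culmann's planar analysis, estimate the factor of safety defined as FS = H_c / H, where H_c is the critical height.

FS = 2.08

H_c = (4c'/γ) · sinβ cosφ' / [1 − cos(β − φ')]
    = (4·52.1/19.1) · sin74.7°·cos22.6° / [1 − cos52.1°]
    = 10.911 · 0.8905 / 0.3857 = 25.19 m
FS = H_c / H = 25.19 / 12.1 = 2.082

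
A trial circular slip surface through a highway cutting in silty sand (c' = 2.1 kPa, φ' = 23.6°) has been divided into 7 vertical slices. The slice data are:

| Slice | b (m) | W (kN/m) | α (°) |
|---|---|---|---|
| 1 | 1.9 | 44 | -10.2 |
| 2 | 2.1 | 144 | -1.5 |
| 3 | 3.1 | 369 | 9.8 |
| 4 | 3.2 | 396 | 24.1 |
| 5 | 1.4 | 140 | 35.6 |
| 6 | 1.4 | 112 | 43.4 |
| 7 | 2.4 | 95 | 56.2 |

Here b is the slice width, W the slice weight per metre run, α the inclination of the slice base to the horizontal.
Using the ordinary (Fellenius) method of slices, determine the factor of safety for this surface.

Ordinary method of slices: FS = Σ[c'·Δl_i + (W_i cosα_i)·tanφ'] / Σ W_i sinα_i, with Δl_i = b_i / cosα_i.
Slice 1: Δl = 1.9/cos(-10.2°) = 1.931 m; N'_1 = 44·cos(-10.2°) = 43.3; c'Δl = 4.05; W sinα = -7.8
Slice 2: Δl = 2.1/cos(-1.5°) = 2.101 m; N'_2 = 144·cos(-1.5°) = 144.0; c'Δl = 4.41; W sinα = -3.8
Slice 3: Δl = 3.1/cos9.8° = 3.146 m; N'_3 = 369·cos9.8° = 363.6; c'Δl = 6.61; W sinα = 62.8
Slice 4: Δl = 3.2/cos24.1° = 3.506 m; N'_4 = 396·cos24.1° = 361.5; c'Δl = 7.36; W sinα = 161.7
Slice 5: Δl = 1.4/cos35.6° = 1.722 m; N'_5 = 140·cos35.6° = 113.8; c'Δl = 3.62; W sinα = 81.5
Slice 6: Δl = 1.4/cos43.4° = 1.927 m; N'_6 = 112·cos43.4° = 81.4; c'Δl = 4.05; W sinα = 77.0
Slice 7: Δl = 2.4/cos56.2° = 4.314 m; N'_7 = 95·cos56.2° = 52.8; c'Δl = 9.06; W sinα = 78.9
Σc'Δl = 39.2 kN/m; ΣN' = 1160.4 kN/m; ΣW sinα = 450.3 kN/m
Resisting = 39.2 + 1160.4·tan23.6° = 39.2 + 507.0 = 546.1 kN/m
FS = 546.1 / 450.3 = 1.213

FS = 1.21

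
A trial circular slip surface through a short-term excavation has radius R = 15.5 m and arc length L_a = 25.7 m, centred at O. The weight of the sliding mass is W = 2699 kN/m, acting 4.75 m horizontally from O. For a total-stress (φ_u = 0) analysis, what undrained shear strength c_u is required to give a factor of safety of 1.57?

c_u = 50.5 kPa

FS = c_u·L_a·R / (W·d), so c_u = FS·W·d / (L_a·R).
c_u = 1.57·2699·4.75 / (25.70·15.5) = 20127.8 / 398.35 = 50.53 kPa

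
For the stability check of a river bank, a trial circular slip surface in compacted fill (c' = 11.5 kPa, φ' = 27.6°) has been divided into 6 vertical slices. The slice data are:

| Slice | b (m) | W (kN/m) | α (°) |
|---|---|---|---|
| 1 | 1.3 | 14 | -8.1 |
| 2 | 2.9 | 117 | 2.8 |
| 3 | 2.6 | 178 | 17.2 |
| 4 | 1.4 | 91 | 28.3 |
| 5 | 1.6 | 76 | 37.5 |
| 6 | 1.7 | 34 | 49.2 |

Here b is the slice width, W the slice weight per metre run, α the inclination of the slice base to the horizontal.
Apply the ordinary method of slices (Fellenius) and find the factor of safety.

FS = 2.29

Ordinary method of slices: FS = Σ[c'·Δl_i + (W_i cosα_i)·tanφ'] / Σ W_i sinα_i, with Δl_i = b_i / cosα_i.
Slice 1: Δl = 1.3/cos(-8.1°) = 1.313 m; N'_1 = 14·cos(-8.1°) = 13.9; c'Δl = 15.10; W sinα = -2.0
Slice 2: Δl = 2.9/cos2.8° = 2.903 m; N'_2 = 117·cos2.8° = 116.9; c'Δl = 33.39; W sinα = 5.7
Slice 3: Δl = 2.6/cos17.2° = 2.722 m; N'_3 = 178·cos17.2° = 170.0; c'Δl = 31.30; W sinα = 52.6
Slice 4: Δl = 1.4/cos28.3° = 1.590 m; N'_4 = 91·cos28.3° = 80.1; c'Δl = 18.29; W sinα = 43.1
Slice 5: Δl = 1.6/cos37.5° = 2.017 m; N'_5 = 76·cos37.5° = 60.3; c'Δl = 23.19; W sinα = 46.3
Slice 6: Δl = 1.7/cos49.2° = 2.602 m; N'_6 = 34·cos49.2° = 22.2; c'Δl = 29.92; W sinα = 25.7
Σc'Δl = 151.2 kN/m; ΣN' = 463.4 kN/m; ΣW sinα = 171.5 kN/m
Resisting = 151.2 + 463.4·tan27.6° = 151.2 + 242.3 = 393.4 kN/m
FS = 393.4 / 171.5 = 2.294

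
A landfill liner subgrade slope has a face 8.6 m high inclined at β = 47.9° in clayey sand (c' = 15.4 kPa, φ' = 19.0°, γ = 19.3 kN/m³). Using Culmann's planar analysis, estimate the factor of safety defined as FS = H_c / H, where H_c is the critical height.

FS = 2.09

H_c = (4c'/γ) · sinβ cosφ' / [1 − cos(β − φ')]
    = (4·15.4/19.3) · sin47.9°·cos19.0° / [1 − cos28.9°]
    = 3.192 · 0.7016 / 0.1245 = 17.98 m
FS = H_c / H = 17.98 / 8.6 = 2.091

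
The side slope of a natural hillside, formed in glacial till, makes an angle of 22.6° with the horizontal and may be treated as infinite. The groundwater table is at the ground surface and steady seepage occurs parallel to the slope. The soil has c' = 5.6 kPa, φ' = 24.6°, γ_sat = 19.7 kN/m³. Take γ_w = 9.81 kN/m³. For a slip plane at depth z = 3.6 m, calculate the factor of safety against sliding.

With seepage parallel to the slope and the water table at the surface, the effective normal stress on the slip plane uses the buoyant unit weight γ' = γ_sat − γ_w while the driving shear stress uses γ_sat:
FS = [c' + γ' z cos²β tanφ'] / [γ_sat z sinβ cosβ]
γ' = 19.7 − 9.81 = 9.89 kN/m³
Numerator = 5.6 + 9.89·3.6·cos²22.6°·tan24.6° = 5.6 + 9.89·3.6·0.8523·0.4578 = 19.493 kPa
Denominator = 19.7·3.6·sin22.6°·cos22.6° = 19.7·3.6·0.3843·0.9232 = 25.161 kPa
FS = 19.493 / 25.161 = 0.775

FS = 0.77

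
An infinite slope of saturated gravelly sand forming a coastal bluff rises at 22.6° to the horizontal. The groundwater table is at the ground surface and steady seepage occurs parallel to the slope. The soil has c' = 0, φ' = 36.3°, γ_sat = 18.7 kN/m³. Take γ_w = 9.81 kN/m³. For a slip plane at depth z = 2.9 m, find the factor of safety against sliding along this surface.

With seepage parallel to the slope and the water table at the surface, the effective normal stress on the slip plane uses the buoyant unit weight γ' = γ_sat − γ_w while the driving shear stress uses γ_sat:
FS = [c' + γ' z cos²β tanφ'] / [γ_sat z sinβ cosβ]
(For c' = 0 this reduces to FS = (γ'/γ_sat)·tanφ'/tanβ.)
γ' = 18.7 − 9.81 = 8.89 kN/m³
Numerator = 0.0 + 8.89·2.9·cos²22.6°·tan36.3° = 0.0 + 8.89·2.9·0.8523·0.7346 = 16.141 kPa
Denominator = 18.7·2.9·sin22.6°·cos22.6° = 18.7·2.9·0.3843·0.9232 = 19.240 kPa
FS = 16.141 / 19.240 = 0.839

FS = 0.84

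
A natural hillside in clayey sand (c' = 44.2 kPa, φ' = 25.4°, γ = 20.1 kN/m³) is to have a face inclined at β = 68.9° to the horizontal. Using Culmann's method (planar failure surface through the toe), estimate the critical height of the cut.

Culmann's analysis gives the critical failure plane at α_cr = (β + φ')/2 = (68.9 + 25.4)/2 = 47.2°, and the critical height
H_c = (4c'/γ) · sinβ cosφ' / [1 − cos(β − φ')]
    = (4·44.2/20.1) · sin68.9°·cos25.4° / [1 − cos(43.5°)]
    = 8.796 · 0.9330·0.9033 / [1 − 0.7254]
    = 8.796 · 0.8428 / 0.2746
    = 26.99 m

H_c = 26.99 m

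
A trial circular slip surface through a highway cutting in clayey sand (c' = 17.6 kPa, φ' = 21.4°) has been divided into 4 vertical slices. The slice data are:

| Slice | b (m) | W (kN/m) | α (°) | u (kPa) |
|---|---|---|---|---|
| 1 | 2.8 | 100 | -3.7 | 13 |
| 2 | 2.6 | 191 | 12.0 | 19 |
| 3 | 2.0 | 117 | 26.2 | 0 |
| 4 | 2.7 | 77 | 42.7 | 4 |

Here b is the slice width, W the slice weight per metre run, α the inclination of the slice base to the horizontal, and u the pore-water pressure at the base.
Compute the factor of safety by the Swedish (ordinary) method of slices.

FS = 2.45

Ordinary method of slices: FS = Σ[c'·Δl_i + (W_i cosα_i − u_i·Δl_i)·tanφ'] / Σ W_i sinα_i, with Δl_i = b_i / cosα_i.
Slice 1: Δl = 2.8/cos(-3.7°) = 2.806 m; N'_1 = 100·cos(-3.7°) − 13·2.806 = 63.3; c'Δl = 49.38; W sinα = -6.5
Slice 2: Δl = 2.6/cos12.0° = 2.658 m; N'_2 = 191·cos12.0° − 19·2.658 = 136.3; c'Δl = 46.78; W sinα = 39.7
Slice 3: Δl = 2.0/cos26.2° = 2.229 m; N'_3 = 117·cos26.2° − 0·2.229 = 105.0; c'Δl = 39.23; W sinα = 51.7
Slice 4: Δl = 2.7/cos42.7° = 3.674 m; N'_4 = 77·cos42.7° − 4·3.674 = 41.9; c'Δl = 64.66; W sinα = 52.2
Σc'Δl = 200.1 kN/m; ΣN' = 346.5 kN/m; ΣW sinα = 137.1 kN/m
Resisting = 200.1 + 346.5·tan21.4° = 200.1 + 135.8 = 335.9 kN/m
FS = 335.9 / 137.1 = 2.449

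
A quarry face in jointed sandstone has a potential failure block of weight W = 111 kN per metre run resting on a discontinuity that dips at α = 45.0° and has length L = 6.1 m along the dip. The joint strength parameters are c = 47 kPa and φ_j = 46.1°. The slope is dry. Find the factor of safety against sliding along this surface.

FS = 4.69

Resolving the block weight along and normal to the plane and applying the Mohr–Coulomb strength on the joint:
N' = W cosα = 111·cos45.0° = 78.5 kN/m
Driving force T = W sinα = 111·sin45.0° = 78.5 kN/m
Resisting force R = c·L + N'·tanφ_j = 47·6.1 + 78.5·tan46.1° = 286.7 + 81.6 = 368.3 kN/m
FS = R / T = 368.3 / 78.5 = 4.692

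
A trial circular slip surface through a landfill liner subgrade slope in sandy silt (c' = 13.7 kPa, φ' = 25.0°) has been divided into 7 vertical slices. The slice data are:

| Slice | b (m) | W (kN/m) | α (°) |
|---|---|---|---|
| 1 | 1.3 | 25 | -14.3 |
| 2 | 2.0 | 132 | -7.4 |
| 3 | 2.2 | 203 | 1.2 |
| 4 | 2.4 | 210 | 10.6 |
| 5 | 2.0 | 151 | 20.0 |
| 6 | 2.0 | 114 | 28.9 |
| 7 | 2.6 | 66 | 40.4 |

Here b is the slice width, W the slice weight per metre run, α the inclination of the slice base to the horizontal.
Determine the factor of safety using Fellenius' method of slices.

FS = 3.64

Ordinary method of slices: FS = Σ[c'·Δl_i + (W_i cosα_i)·tanφ'] / Σ W_i sinα_i, with Δl_i = b_i / cosα_i.
Slice 1: Δl = 1.3/cos(-14.3°) = 1.342 m; N'_1 = 25·cos(-14.3°) = 24.2; c'Δl = 18.38; W sinα = -6.2
Slice 2: Δl = 2.0/cos(-7.4°) = 2.017 m; N'_2 = 132·cos(-7.4°) = 130.9; c'Δl = 27.63; W sinα = -17.0
Slice 3: Δl = 2.2/cos1.2° = 2.200 m; N'_3 = 203·cos1.2° = 203.0; c'Δl = 30.15; W sinα = 4.3
Slice 4: Δl = 2.4/cos10.6° = 2.442 m; N'_4 = 210·cos10.6° = 206.4; c'Δl = 33.45; W sinα = 38.6
Slice 5: Δl = 2.0/cos20.0° = 2.128 m; N'_5 = 151·cos20.0° = 141.9; c'Δl = 29.16; W sinα = 51.6
Slice 6: Δl = 2.0/cos28.9° = 2.285 m; N'_6 = 114·cos28.9° = 99.8; c'Δl = 31.30; W sinα = 55.1
Slice 7: Δl = 2.6/cos40.4° = 3.414 m; N'_7 = 66·cos40.4° = 50.3; c'Δl = 46.77; W sinα = 42.8
Σc'Δl = 216.8 kN/m; ΣN' = 856.5 kN/m; ΣW sinα = 169.2 kN/m
Resisting = 216.8 + 856.5·tan25.0° = 216.8 + 399.4 = 616.2 kN/m
FS = 616.2 / 169.2 = 3.641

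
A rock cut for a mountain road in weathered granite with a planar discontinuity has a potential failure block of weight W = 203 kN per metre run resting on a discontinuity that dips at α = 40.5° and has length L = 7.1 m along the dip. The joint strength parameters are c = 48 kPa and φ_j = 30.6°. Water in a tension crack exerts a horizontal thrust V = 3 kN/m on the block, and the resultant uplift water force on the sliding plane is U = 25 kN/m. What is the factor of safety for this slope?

Resolving the block weight along and normal to the plane and applying the Mohr–Coulomb strength on the joint:
N' = W cosα − U − V sinα = 203·cos40.5° − 25 − 3·sin40.5° = 127.4 kN/m
Driving force T = W sinα + V cosα = 203·sin40.5° + 3·cos40.5° = 134.1 kN/m
Resisting force R = c·L + N'·tanφ_j = 48·7.1 + 127.4·tan30.6° = 340.8 + 75.4 = 416.2 kN/m
FS = R / T = 416.2 / 134.1 = 3.103

FS = 3.10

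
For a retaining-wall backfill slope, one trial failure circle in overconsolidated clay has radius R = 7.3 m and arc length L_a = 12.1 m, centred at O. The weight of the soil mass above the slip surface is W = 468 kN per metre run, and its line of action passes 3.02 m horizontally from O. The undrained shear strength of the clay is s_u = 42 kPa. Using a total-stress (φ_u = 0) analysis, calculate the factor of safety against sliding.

Taking moments about the centre O, the resisting moment is provided by the undrained shear strength acting along the arc:
M_R = s_u·L_a·R = 42·12.10·7.3 = 3709.9 kN·m/m
M_D = W·d = 468·3.02 = 1413.4 kN·m/m
FS = M_R / M_D = 3709.9 / 1413.4 = 2.625

FS = 2.62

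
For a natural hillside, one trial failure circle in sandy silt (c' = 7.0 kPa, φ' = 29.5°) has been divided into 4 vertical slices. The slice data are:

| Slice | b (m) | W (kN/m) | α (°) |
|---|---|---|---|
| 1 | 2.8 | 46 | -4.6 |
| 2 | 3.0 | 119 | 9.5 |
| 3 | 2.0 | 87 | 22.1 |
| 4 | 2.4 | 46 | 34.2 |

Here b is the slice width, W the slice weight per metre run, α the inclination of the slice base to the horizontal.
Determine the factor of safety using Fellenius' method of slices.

Ordinary method of slices: FS = Σ[c'·Δl_i + (W_i cosα_i)·tanφ'] / Σ W_i sinα_i, with Δl_i = b_i / cosα_i.
Slice 1: Δl = 2.8/cos(-4.6°) = 2.809 m; N'_1 = 46·cos(-4.6°) = 45.9; c'Δl = 19.66; W sinα = -3.7
Slice 2: Δl = 3.0/cos9.5° = 3.042 m; N'_2 = 119·cos9.5° = 117.4; c'Δl = 21.29; W sinα = 19.6
Slice 3: Δl = 2.0/cos22.1° = 2.159 m; N'_3 = 87·cos22.1° = 80.6; c'Δl = 15.11; W sinα = 32.7
Slice 4: Δl = 2.4/cos34.2° = 2.902 m; N'_4 = 46·cos34.2° = 38.0; c'Δl = 20.31; W sinα = 25.9
Σc'Δl = 76.4 kN/m; ΣN' = 281.9 kN/m; ΣW sinα = 74.5 kN/m
Resisting = 76.4 + 281.9·tan29.5° = 76.4 + 159.5 = 235.9 kN/m
FS = 235.9 / 74.5 = 3.164

FS = 3.16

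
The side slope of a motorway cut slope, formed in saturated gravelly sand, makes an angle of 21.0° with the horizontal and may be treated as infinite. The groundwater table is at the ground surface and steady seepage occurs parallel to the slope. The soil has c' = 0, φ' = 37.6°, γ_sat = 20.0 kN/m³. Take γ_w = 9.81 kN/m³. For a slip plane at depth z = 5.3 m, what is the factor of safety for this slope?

With seepage parallel to the slope and the water table at the surface, the effective normal stress on the slip plane uses the buoyant unit weight γ' = γ_sat − γ_w while the driving shear stress uses γ_sat:
FS = [c' + γ' z cos²β tanφ'] / [γ_sat z sinβ cosβ]
(For c' = 0 this reduces to FS = (γ'/γ_sat)·tanφ'/tanβ.)
γ' = 20.0 − 9.81 = 10.19 kN/m³
Numerator = 0.0 + 10.19·5.3·cos²21.0°·tan37.6° = 0.0 + 10.19·5.3·0.8716·0.7701 = 36.250 kPa
Denominator = 20.0·5.3·sin21.0°·cos21.0° = 20.0·5.3·0.3584·0.9336 = 35.464 kPa
FS = 36.250 / 35.464 = 1.022

FS = 1.02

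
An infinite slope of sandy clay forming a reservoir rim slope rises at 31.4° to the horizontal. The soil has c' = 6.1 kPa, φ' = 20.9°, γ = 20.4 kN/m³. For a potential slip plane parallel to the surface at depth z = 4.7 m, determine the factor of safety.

For an infinite slope with a slip plane parallel to the surface (no pore pressure): FS = [c' + γz cos²β tanφ'] / [γz sinβ cosβ].
γz = 20.4·4.7 = 95.88 kN/m²
Numerator = 6.1 + 95.88·cos²31.4°·tan20.9° = 6.1 + 95.88·0.7285·0.3819 = 32.774 kPa
Denominator = 95.88·sin31.4°·cos31.4° = 95.88·0.5210·0.8536 = 42.639 kPa
FS = 32.774 / 42.639 = 0.769

FS = 0.77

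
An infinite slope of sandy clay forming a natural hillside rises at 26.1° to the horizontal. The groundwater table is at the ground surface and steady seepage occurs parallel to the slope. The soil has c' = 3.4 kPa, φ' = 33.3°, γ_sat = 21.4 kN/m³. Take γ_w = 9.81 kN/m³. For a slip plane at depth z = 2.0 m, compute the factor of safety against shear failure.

With seepage parallel to the slope and the water table at the surface, the effective normal stress on the slip plane uses the buoyant unit weight γ' = γ_sat − γ_w while the driving shear stress uses γ_sat:
FS = [c' + γ' z cos²β tanφ'] / [γ_sat z sinβ cosβ]
γ' = 21.4 − 9.81 = 11.59 kN/m³
Numerator = 3.4 + 11.59·2.0·cos²26.1°·tan33.3° = 3.4 + 11.59·2.0·0.8065·0.6569 = 15.679 kPa
Denominator = 21.4·2.0·sin26.1°·cos26.1° = 21.4·2.0·0.4399·0.8980 = 16.909 kPa
FS = 15.679 / 16.909 = 0.927

FS = 0.93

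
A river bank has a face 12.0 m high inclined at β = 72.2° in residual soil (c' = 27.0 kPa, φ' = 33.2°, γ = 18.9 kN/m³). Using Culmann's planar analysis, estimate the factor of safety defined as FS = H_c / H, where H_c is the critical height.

FS = 1.70

H_c = (4c'/γ) · sinβ cosφ' / [1 − cos(β − φ')]
    = (4·27.0/18.9) · sin72.2°·cos33.2° / [1 − cos39.0°]
    = 5.714 · 0.7967 / 0.2229 = 20.43 m
FS = H_c / H = 20.43 / 12.0 = 1.702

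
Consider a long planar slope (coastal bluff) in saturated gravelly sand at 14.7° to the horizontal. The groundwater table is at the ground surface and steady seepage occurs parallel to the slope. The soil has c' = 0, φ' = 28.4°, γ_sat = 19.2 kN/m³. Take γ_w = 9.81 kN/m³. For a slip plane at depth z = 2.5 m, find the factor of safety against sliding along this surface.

FS = 1.01

With seepage parallel to the slope and the water table at the surface, the effective normal stress on the slip plane uses the buoyant unit weight γ' = γ_sat − γ_w while the driving shear stress uses γ_sat:
FS = [c' + γ' z cos²β tanφ'] / [γ_sat z sinβ cosβ]
(For c' = 0 this reduces to FS = (γ'/γ_sat)·tanφ'/tanβ.)
γ' = 19.2 − 9.81 = 9.39 kN/m³
Numerator = 0.0 + 9.39·2.5·cos²14.7°·tan28.4° = 0.0 + 9.39·2.5·0.9356·0.5407 = 11.876 kPa
Denominator = 19.2·2.5·sin14.7°·cos14.7° = 19.2·2.5·0.2538·0.9673 = 11.782 kPa
FS = 11.876 / 11.782 = 1.008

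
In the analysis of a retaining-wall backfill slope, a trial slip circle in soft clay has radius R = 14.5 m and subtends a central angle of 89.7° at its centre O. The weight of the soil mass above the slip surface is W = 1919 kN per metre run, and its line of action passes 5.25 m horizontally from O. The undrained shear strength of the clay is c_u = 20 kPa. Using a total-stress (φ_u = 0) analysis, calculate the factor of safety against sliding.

Taking moments about the centre O, the resisting moment is provided by the undrained shear strength acting along the arc:
Arc length L_a = R·θ = 14.5·(89.7°·π/180) = 14.5·1.5656 = 22.70 m
M_R = c_u·L_a·R = 20·22.70·14.5 = 6583.2 kN·m/m
M_D = W·d = 1919·5.25 = 10074.8 kN·m/m
FS = M_R / M_D = 6583.2 / 10074.8 = 0.653

FS = 0.65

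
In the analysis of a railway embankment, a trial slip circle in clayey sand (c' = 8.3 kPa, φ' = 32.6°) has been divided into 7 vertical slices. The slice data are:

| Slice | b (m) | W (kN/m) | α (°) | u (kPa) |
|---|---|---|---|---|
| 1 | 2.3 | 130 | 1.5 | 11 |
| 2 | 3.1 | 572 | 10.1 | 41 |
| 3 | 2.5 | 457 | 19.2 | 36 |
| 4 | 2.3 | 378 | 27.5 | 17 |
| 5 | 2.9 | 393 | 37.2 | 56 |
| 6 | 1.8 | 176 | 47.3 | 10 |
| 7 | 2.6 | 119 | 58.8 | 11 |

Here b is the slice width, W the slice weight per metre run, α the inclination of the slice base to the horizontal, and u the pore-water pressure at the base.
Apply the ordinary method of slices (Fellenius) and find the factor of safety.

FS = 1.18

Ordinary method of slices: FS = Σ[c'·Δl_i + (W_i cosα_i − u_i·Δl_i)·tanφ'] / Σ W_i sinα_i, with Δl_i = b_i / cosα_i.
Slice 1: Δl = 2.3/cos1.5° = 2.301 m; N'_1 = 130·cos1.5° − 11·2.301 = 104.6; c'Δl = 19.10; W sinα = 3.4
Slice 2: Δl = 3.1/cos10.1° = 3.149 m; N'_2 = 572·cos10.1° − 41·3.149 = 434.0; c'Δl = 26.14; W sinα = 100.3
Slice 3: Δl = 2.5/cos19.2° = 2.647 m; N'_3 = 457·cos19.2° − 36·2.647 = 336.3; c'Δl = 21.97; W sinα = 150.3
Slice 4: Δl = 2.3/cos27.5° = 2.593 m; N'_4 = 378·cos27.5° − 17·2.593 = 291.2; c'Δl = 21.52; W sinα = 174.5
Slice 5: Δl = 2.9/cos37.2° = 3.641 m; N'_5 = 393·cos37.2° − 56·3.641 = 109.2; c'Δl = 30.22; W sinα = 237.6
Slice 6: Δl = 1.8/cos47.3° = 2.654 m; N'_6 = 176·cos47.3° − 10·2.654 = 92.8; c'Δl = 22.03; W sinα = 129.3
Slice 7: Δl = 2.6/cos58.8° = 5.019 m; N'_7 = 119·cos58.8° − 11·5.019 = 6.4; c'Δl = 41.66; W sinα = 101.8
Σc'Δl = 182.6 kN/m; ΣN' = 1374.6 kN/m; ΣW sinα = 897.3 kN/m
Resisting = 182.6 + 1374.6·tan32.6° = 182.6 + 879.1 = 1061.7 kN/m
FS = 1061.7 / 897.3 = 1.183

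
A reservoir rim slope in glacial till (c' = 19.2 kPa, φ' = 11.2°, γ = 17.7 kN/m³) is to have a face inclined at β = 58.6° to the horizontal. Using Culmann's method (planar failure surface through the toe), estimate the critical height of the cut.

H_c = 11.24 m

Culmann's analysis gives the critical failure plane at α_cr = (β + φ')/2 = (58.6 + 11.2)/2 = 34.9°, and the critical height
H_c = (4c'/γ) · sinβ cosφ' / [1 − cos(β − φ')]
    = (4·19.2/17.7) · sin58.6°·cos11.2° / [1 − cos(47.4°)]
    = 4.339 · 0.8536·0.9810 / [1 − 0.6769]
    = 4.339 · 0.8373 / 0.3231
    = 11.24 m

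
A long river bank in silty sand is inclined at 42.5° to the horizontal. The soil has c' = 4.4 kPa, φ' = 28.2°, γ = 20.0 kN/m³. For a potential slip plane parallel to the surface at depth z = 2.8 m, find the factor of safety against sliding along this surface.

FS = 0.74

For an infinite slope with a slip plane parallel to the surface (no pore pressure): FS = [c' + γz cos²β tanφ'] / [γz sinβ cosβ].
γz = 20.0·2.8 = 56.00 kN/m²
Numerator = 4.4 + 56.00·cos²42.5°·tan28.2° = 4.4 + 56.00·0.5436·0.5362 = 20.722 kPa
Denominator = 56.00·sin42.5°·cos42.5° = 56.00·0.6756·0.7373 = 27.893 kPa
FS = 20.722 / 27.893 = 0.743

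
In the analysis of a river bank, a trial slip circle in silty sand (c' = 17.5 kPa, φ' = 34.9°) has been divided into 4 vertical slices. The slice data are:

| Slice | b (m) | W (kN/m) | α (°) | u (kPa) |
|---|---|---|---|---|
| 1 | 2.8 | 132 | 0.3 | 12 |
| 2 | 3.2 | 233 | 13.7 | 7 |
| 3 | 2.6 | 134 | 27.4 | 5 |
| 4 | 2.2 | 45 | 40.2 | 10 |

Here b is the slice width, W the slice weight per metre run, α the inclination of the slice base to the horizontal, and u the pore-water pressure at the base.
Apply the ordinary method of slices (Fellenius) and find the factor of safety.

FS = 3.38

Ordinary method of slices: FS = Σ[c'·Δl_i + (W_i cosα_i − u_i·Δl_i)·tanφ'] / Σ W_i sinα_i, with Δl_i = b_i / cosα_i.
Slice 1: Δl = 2.8/cos0.3° = 2.800 m; N'_1 = 132·cos0.3° − 12·2.800 = 98.4; c'Δl = 49.00; W sinα = 0.7
Slice 2: Δl = 3.2/cos13.7° = 3.294 m; N'_2 = 233·cos13.7° − 7·3.294 = 203.3; c'Δl = 57.64; W sinα = 55.2
Slice 3: Δl = 2.6/cos27.4° = 2.929 m; N'_3 = 134·cos27.4° − 5·2.929 = 104.3; c'Δl = 51.25; W sinα = 61.7
Slice 4: Δl = 2.2/cos40.2° = 2.880 m; N'_4 = 45·cos40.2° − 10·2.880 = 5.6; c'Δl = 50.41; W sinα = 29.0
Σc'Δl = 208.3 kN/m; ΣN' = 411.6 kN/m; ΣW sinα = 146.6 kN/m
Resisting = 208.3 + 411.6·tan34.9° = 208.3 + 287.1 = 495.4 kN/m
FS = 495.4 / 146.6 = 3.380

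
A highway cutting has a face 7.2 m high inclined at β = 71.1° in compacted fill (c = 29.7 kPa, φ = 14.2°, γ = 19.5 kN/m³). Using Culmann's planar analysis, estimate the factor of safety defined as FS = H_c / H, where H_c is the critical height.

FS = 1.71

H_c = (4c/γ) · sinβ cosφ / [1 − cos(β − φ)]
    = (4·29.7/19.5) · sin71.1°·cos14.2° / [1 − cos56.9°]
    = 6.092 · 0.9172 / 0.4539 = 12.31 m
FS = H_c / H = 12.31 / 7.2 = 1.710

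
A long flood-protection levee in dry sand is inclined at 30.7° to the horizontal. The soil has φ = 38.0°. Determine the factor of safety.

For a dry cohesionless infinite slope the factor of safety is FS = tanφ / tanβ.
FS = tan38.0° / tan30.7° = 0.7813 / 0.5938 = 1.316

FS = 1.32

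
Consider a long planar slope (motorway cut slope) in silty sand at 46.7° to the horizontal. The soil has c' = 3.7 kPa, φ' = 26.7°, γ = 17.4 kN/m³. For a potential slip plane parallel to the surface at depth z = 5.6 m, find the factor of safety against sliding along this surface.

FS = 0.55

For an infinite slope with a slip plane parallel to the surface (no pore pressure): FS = [c' + γz cos²β tanφ'] / [γz sinβ cosβ].
γz = 17.4·5.6 = 97.44 kN/m²
Numerator = 3.7 + 97.44·cos²46.7°·tan26.7° = 3.7 + 97.44·0.4703·0.5029 = 26.750 kPa
Denominator = 97.44·sin46.7°·cos46.7° = 97.44·0.7278·0.6858 = 48.634 kPa
FS = 26.750 / 48.634 = 0.550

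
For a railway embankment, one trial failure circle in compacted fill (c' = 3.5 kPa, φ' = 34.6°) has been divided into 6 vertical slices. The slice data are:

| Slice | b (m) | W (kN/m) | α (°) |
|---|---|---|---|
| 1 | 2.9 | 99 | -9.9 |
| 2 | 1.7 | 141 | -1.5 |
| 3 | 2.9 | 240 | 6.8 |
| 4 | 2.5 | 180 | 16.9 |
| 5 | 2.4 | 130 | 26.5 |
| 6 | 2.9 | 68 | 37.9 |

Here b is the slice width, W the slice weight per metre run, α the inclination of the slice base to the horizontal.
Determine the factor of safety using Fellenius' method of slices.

Ordinary method of slices: FS = Σ[c'·Δl_i + (W_i cosα_i)·tanφ'] / Σ W_i sinα_i, with Δl_i = b_i / cosα_i.
Slice 1: Δl = 2.9/cos(-9.9°) = 2.944 m; N'_1 = 99·cos(-9.9°) = 97.5; c'Δl = 10.30; W sinα = -17.0
Slice 2: Δl = 1.7/cos(-1.5°) = 1.701 m; N'_2 = 141·cos(-1.5°) = 141.0; c'Δl = 5.95; W sinα = -3.7
Slice 3: Δl = 2.9/cos6.8° = 2.921 m; N'_3 = 240·cos6.8° = 238.3; c'Δl = 10.22; W sinα = 28.4
Slice 4: Δl = 2.5/cos16.9° = 2.613 m; N'_4 = 180·cos16.9° = 172.2; c'Δl = 9.14; W sinα = 52.3
Slice 5: Δl = 2.4/cos26.5° = 2.682 m; N'_5 = 130·cos26.5° = 116.3; c'Δl = 9.39; W sinα = 58.0
Slice 6: Δl = 2.9/cos37.9° = 3.675 m; N'_6 = 68·cos37.9° = 53.7; c'Δl = 12.86; W sinα = 41.8
Σc'Δl = 57.9 kN/m; ΣN' = 819.0 kN/m; ΣW sinα = 159.8 kN/m
Resisting = 57.9 + 819.0·tan34.6° = 57.9 + 565.0 = 622.9 kN/m
FS = 622.9 / 159.8 = 3.898

FS = 3.90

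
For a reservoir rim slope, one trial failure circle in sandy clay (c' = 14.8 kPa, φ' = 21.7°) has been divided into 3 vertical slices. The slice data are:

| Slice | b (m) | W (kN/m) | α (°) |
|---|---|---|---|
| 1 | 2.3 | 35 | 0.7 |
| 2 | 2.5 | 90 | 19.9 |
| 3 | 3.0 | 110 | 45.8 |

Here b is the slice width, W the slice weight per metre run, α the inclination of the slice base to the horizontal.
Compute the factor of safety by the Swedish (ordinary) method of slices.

Ordinary method of slices: FS = Σ[c'·Δl_i + (W_i cosα_i)·tanφ'] / Σ W_i sinα_i, with Δl_i = b_i / cosα_i.
Slice 1: Δl = 2.3/cos0.7° = 2.300 m; N'_1 = 35·cos0.7° = 35.0; c'Δl = 34.04; W sinα = 0.4
Slice 2: Δl = 2.5/cos19.9° = 2.659 m; N'_2 = 90·cos19.9° = 84.6; c'Δl = 39.35; W sinα = 30.6
Slice 3: Δl = 3.0/cos45.8° = 4.303 m; N'_3 = 110·cos45.8° = 76.7; c'Δl = 63.69; W sinα = 78.9
Σc'Δl = 137.1 kN/m; ΣN' = 196.3 kN/m; ΣW sinα = 109.9 kN/m
Resisting = 137.1 + 196.3·tan21.7° = 137.1 + 78.1 = 215.2 kN/m
FS = 215.2 / 109.9 = 1.958

FS = 1.96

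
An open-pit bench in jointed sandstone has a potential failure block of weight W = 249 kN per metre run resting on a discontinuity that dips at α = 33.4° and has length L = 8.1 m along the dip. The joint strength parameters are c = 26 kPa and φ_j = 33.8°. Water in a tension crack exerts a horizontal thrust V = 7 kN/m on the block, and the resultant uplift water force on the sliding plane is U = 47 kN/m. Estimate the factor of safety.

FS = 2.21

Resolving the block weight along and normal to the plane and applying the Mohr–Coulomb strength on the joint:
N' = W cosα − U − V sinα = 249·cos33.4° − 47 − 7·sin33.4° = 157.0 kN/m
Driving force T = W sinα + V cosα = 249·sin33.4° + 7·cos33.4° = 142.9 kN/m
Resisting force R = c·L + N'·tanφ_j = 26·8.1 + 157.0·tan33.8° = 210.6 + 105.1 = 315.7 kN/m
FS = R / T = 315.7 / 142.9 = 2.209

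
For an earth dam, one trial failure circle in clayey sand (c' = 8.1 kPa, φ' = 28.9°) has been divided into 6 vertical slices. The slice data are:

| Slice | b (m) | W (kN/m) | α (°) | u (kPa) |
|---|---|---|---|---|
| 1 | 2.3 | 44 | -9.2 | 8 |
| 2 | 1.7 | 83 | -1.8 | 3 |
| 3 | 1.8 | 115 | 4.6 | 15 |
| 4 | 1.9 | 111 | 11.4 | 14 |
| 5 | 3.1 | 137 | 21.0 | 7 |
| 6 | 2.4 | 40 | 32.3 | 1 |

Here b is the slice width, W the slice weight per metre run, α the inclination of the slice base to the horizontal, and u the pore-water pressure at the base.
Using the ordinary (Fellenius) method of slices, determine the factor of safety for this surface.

Ordinary method of slices: FS = Σ[c'·Δl_i + (W_i cosα_i − u_i·Δl_i)·tanφ'] / Σ W_i sinα_i, with Δl_i = b_i / cosα_i.
Slice 1: Δl = 2.3/cos(-9.2°) = 2.330 m; N'_1 = 44·cos(-9.2°) − 8·2.330 = 24.8; c'Δl = 18.87; W sinα = -7.0
Slice 2: Δl = 1.7/cos(-1.8°) = 1.701 m; N'_2 = 83·cos(-1.8°) − 3·1.701 = 77.9; c'Δl = 13.78; W sinα = -2.6
Slice 3: Δl = 1.8/cos4.6° = 1.806 m; N'_3 = 115·cos4.6° − 15·1.806 = 87.5; c'Δl = 14.63; W sinα = 9.2
Slice 4: Δl = 1.9/cos11.4° = 1.938 m; N'_4 = 111·cos11.4° − 14·1.938 = 81.7; c'Δl = 15.70; W sinα = 21.9
Slice 5: Δl = 3.1/cos21.0° = 3.321 m; N'_5 = 137·cos21.0° − 7·3.321 = 104.7; c'Δl = 26.90; W sinα = 49.1
Slice 6: Δl = 2.4/cos32.3° = 2.839 m; N'_6 = 40·cos32.3° − 1·2.839 = 31.0; c'Δl = 23.00; W sinα = 21.4
Σc'Δl = 112.9 kN/m; ΣN' = 407.5 kN/m; ΣW sinα = 92.0 kN/m
Resisting = 112.9 + 407.5·tan28.9° = 112.9 + 224.9 = 337.8 kN/m
FS = 337.8 / 92.0 = 3.672

FS = 3.67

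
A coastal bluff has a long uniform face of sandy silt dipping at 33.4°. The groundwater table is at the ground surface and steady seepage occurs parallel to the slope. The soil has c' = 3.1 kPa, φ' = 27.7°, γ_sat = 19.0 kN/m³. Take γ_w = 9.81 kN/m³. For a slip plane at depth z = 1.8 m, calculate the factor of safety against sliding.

FS = 0.58

With seepage parallel to the slope and the water table at the surface, the effective normal stress on the slip plane uses the buoyant unit weight γ' = γ_sat − γ_w while the driving shear stress uses γ_sat:
FS = [c' + γ' z cos²β tanφ'] / [γ_sat z sinβ cosβ]
γ' = 19.0 − 9.81 = 9.19 kN/m³
Numerator = 3.1 + 9.19·1.8·cos²33.4°·tan27.7° = 3.1 + 9.19·1.8·0.6970·0.5250 = 9.153 kPa
Denominator = 19.0·1.8·sin33.4°·cos33.4° = 19.0·1.8·0.5505·0.8348 = 15.717 kPa
FS = 9.153 / 15.717 = 0.582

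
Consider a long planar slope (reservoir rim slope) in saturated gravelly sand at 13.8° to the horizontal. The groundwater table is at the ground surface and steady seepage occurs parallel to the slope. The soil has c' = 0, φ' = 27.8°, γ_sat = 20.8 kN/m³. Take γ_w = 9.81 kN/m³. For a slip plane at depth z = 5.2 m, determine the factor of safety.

With seepage parallel to the slope and the water table at the surface, the effective normal stress on the slip plane uses the buoyant unit weight γ' = γ_sat − γ_w while the driving shear stress uses γ_sat:
FS = [c' + γ' z cos²β tanφ'] / [γ_sat z sinβ cosβ]
(For c' = 0 this reduces to FS = (γ'/γ_sat)·tanφ'/tanβ.)
γ' = 20.8 − 9.81 = 10.99 kN/m³
Numerator = 0.0 + 10.99·5.2·cos²13.8°·tan27.8° = 0.0 + 10.99·5.2·0.9431·0.5272 = 28.416 kPa
Denominator = 20.8·5.2·sin13.8°·cos13.8° = 20.8·5.2·0.2385·0.9711 = 25.055 kPa
FS = 28.416 / 25.055 = 1.134

FS = 1.13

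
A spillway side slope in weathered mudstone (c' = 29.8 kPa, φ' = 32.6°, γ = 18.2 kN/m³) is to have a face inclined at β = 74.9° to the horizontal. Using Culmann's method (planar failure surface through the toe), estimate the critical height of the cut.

Culmann's analysis gives the critical failure plane at α_cr = (β + φ')/2 = (74.9 + 32.6)/2 = 53.8°, and the critical height
H_c = (4c'/γ) · sinβ cosφ' / [1 − cos(β − φ')]
    = (4·29.8/18.2) · sin74.9°·cos32.6° / [1 − cos(42.3°)]
    = 6.549 · 0.9655·0.8425 / [1 − 0.7396]
    = 6.549 · 0.8134 / 0.2604
    = 20.46 m

H_c = 20.46 m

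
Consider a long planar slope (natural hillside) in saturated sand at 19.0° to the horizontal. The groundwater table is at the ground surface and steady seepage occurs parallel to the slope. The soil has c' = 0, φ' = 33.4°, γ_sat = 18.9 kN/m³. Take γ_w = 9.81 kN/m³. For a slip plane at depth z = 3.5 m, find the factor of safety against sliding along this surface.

With seepage parallel to the slope and the water table at the surface, the effective normal stress on the slip plane uses the buoyant unit weight γ' = γ_sat − γ_w while the driving shear stress uses γ_sat:
FS = [c' + γ' z cos²β tanφ'] / [γ_sat z sinβ cosβ]
(For c' = 0 this reduces to FS = (γ'/γ_sat)·tanφ'/tanβ.)
γ' = 18.9 − 9.81 = 9.09 kN/m³
Numerator = 0.0 + 9.09·3.5·cos²19.0°·tan33.4° = 0.0 + 9.09·3.5·0.8940·0.6594 = 18.755 kPa
Denominator = 18.9·3.5·sin19.0°·cos19.0° = 18.9·3.5·0.3256·0.9455 = 20.363 kPa
FS = 18.755 / 20.363 = 0.921

FS = 0.92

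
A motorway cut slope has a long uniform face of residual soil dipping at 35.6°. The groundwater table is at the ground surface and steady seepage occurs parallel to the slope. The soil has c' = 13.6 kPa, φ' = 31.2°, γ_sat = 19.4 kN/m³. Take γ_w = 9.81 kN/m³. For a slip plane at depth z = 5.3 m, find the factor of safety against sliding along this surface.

With seepage parallel to the slope and the water table at the surface, the effective normal stress on the slip plane uses the buoyant unit weight γ' = γ_sat − γ_w while the driving shear stress uses γ_sat:
FS = [c' + γ' z cos²β tanφ'] / [γ_sat z sinβ cosβ]
γ' = 19.4 − 9.81 = 9.59 kN/m³
Numerator = 13.6 + 9.59·5.3·cos²35.6°·tan31.2° = 13.6 + 9.59·5.3·0.6611·0.6056 = 33.951 kPa
Denominator = 19.4·5.3·sin35.6°·cos35.6° = 19.4·5.3·0.5821·0.8131 = 48.667 kPa
FS = 33.951 / 48.667 = 0.698

FS = 0.70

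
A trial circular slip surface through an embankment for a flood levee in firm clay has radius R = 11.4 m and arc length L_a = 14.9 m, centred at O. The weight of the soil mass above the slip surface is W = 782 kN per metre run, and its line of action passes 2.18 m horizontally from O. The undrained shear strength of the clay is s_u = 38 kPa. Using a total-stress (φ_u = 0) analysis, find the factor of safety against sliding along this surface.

Taking moments about the centre O, the resisting moment is provided by the undrained shear strength acting along the arc:
M_R = s_u·L_a·R = 38·14.90·11.4 = 6454.7 kN·m/m
M_D = W·d = 782·2.18 = 1704.8 kN·m/m
FS = M_R / M_D = 6454.7 / 1704.8 = 3.786

FS = 3.79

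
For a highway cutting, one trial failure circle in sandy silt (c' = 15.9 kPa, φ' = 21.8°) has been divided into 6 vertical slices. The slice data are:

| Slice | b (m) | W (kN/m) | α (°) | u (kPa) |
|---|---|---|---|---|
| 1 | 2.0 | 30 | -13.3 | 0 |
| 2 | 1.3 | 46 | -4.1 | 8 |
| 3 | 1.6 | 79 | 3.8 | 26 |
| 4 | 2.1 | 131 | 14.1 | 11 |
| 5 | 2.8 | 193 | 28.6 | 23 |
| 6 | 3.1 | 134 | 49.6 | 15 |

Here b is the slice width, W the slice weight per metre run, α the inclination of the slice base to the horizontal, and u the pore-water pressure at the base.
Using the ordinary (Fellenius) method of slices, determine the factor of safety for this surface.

FS = 1.66

Ordinary method of slices: FS = Σ[c'·Δl_i + (W_i cosα_i − u_i·Δl_i)·tanφ'] / Σ W_i sinα_i, with Δl_i = b_i / cosα_i.
Slice 1: Δl = 2.0/cos(-13.3°) = 2.055 m; N'_1 = 30·cos(-13.3°) − 0·2.055 = 29.2; c'Δl = 32.68; W sinα = -6.9
Slice 2: Δl = 1.3/cos(-4.1°) = 1.303 m; N'_2 = 46·cos(-4.1°) − 8·1.303 = 35.5; c'Δl = 20.72; W sinα = -3.3
Slice 3: Δl = 1.6/cos3.8° = 1.604 m; N'_3 = 79·cos3.8° − 26·1.604 = 37.1; c'Δl = 25.50; W sinα = 5.2
Slice 4: Δl = 2.1/cos14.1° = 2.165 m; N'_4 = 131·cos14.1° − 11·2.165 = 103.2; c'Δl = 34.43; W sinα = 31.9
Slice 5: Δl = 2.8/cos28.6° = 3.189 m; N'_5 = 193·cos28.6° − 23·3.189 = 96.1; c'Δl = 50.71; W sinα = 92.4
Slice 6: Δl = 3.1/cos49.6° = 4.783 m; N'_6 = 134·cos49.6° − 15·4.783 = 15.1; c'Δl = 76.05; W sinα = 102.0
Σc'Δl = 240.1 kN/m; ΣN' = 316.2 kN/m; ΣW sinα = 221.4 kN/m
Resisting = 240.1 + 316.2·tan21.8° = 240.1 + 126.5 = 366.6 kN/m
FS = 366.6 / 221.4 = 1.656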